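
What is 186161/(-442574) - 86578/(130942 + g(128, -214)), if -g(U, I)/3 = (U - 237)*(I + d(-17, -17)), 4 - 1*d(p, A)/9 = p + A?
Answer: -35242710125/38237951026 ≈ -0.92167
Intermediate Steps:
d(p, A) = 36 - 9*A - 9*p (d(p, A) = 36 - 9*(p + A) = 36 - 9*(A + p) = 36 + (-9*A - 9*p) = 36 - 9*A - 9*p)
g(U, I) = -3*(-237 + U)*(342 + I) (g(U, I) = -3*(U - 237)*(I + (36 - 9*(-17) - 9*(-17))) = -3*(-237 + U)*(I + (36 + 153 + 153)) = -3*(-237 + U)*(I + 342) = -3*(-237 + U)*(342 + I))
186161/(-442574) - 86578/(130942 + g(128, -214)) = 186161/(-442574) - 86578/(130942 + (243162 - 1026*128 + 711*(-214) - 3*(-214)*128)) = 186161*(-1/442574) - 86578/(130942 + (243162 - 131328 - 152154 + 82176)) = -186161/442574 - 86578/(130942 + 41856) = -186161/442574 - 86578/172798 = -186161/442574 - 86578*1/172798 = -186161/442574 - 43289/86399 = -35242710125/38237951026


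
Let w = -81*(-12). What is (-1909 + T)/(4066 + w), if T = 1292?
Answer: -617/5038 ≈ -0.12247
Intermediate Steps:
w = 972
(-1909 + T)/(4066 + w) = (-1909 + 1292)/(4066 + 972) = -617/5038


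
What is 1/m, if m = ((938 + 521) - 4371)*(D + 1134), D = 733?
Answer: -1/5436704 ≈ -1.8394e-7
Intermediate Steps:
m = -5436704 (m = ((938 + 521) - 4371)*(733 + 1134) = (1459 - 4371)*1867 = -2912*1867 = -5436704)
1/m = 1/(-5436704) = -1/5436704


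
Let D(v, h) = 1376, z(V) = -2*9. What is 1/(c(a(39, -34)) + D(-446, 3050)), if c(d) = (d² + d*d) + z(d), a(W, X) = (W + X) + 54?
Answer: 1/8320 ≈ 0.00012019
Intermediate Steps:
z(V) = -18
a(W, X) = 54 + W + X
c(d) = -18 + 2*d² (c(d) = (d² + d*d) - 18 = (d² + d²) - 18 = 2*d² - 18 = -18 + 2*d²)
1/(c(a(39, -34)) + D(-446, 3050)) = 1/((-18 + 2*(54 + 39 - 34)²) + 1376) = 1/((-18 + 2*59²) + 1376) = 1/((-18 + 2*3481) + 1376) = 1/((-18 + 6962) + 1376) = 1/(6944 + 1376) = 1/8320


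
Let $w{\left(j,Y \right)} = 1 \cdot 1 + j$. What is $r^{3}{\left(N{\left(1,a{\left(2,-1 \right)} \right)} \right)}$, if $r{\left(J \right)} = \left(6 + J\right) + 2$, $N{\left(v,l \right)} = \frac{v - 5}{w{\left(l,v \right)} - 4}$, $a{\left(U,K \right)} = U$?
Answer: $1728$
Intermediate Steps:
$w{\left(j,Y \right)} = 1 + j$
$N{\left(v,l \right)} = \frac{-5 + v}{-3 + l}$ ($N{\left(v,l \right)} = \frac{v - 5}{\left(1 + l\right) - 4} = \frac{-5 + v}{-3 + l}$)
$r{\left(J \right)} = 8 + J$
$r^{3}{\left(N{\left(1,a{\left(2,-1 \right)} \right)} \right)} = \left(8 + \frac{-5 + 1}{-3 + 2}\right)^{3} = \left(8 + \frac{1}{-1} \left(-4\right)\right)^{3} = \left(8 - -4\right)^{3} = \left(8 + 4\right)^{3} = 12^{3} = 1728$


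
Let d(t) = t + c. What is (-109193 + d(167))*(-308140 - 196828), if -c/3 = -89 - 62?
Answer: 54825890664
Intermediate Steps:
c = 453 (c = -3*(-89 - 62) = -3*(-151) = 453)
d(t) = 453 + t (d(t) = t + 453 = 453 + t)
(-109193 + d(167))*(-308140 - 196828) = (-109193 + (453 + 167))*(-308140 - 196828) = (-109193 + 620)*(-504968) = -108573*(-504968) = 54825890664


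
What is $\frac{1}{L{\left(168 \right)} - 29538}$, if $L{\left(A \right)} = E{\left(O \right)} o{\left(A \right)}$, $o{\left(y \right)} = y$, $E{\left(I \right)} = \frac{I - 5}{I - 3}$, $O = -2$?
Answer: $- \frac{5}{146514} \approx -3.4126 \cdot 10^{-5}$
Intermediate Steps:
$E{\left(I \right)} = \frac{-5 + I}{-3 + I}$
$L{\left(A \right)} = \frac{7 A}{5}$ ($L{\left(A \right)} = \frac{-5 - 2}{-3 - 2} A = \frac{1}{-5} \left(-7\right) A = \left(- \frac{1}{5}\right) \left(-7\right) A = \frac{7 A}{5}$)
$\frac{1}{L{\left(168 \right)} - 29538} = \frac{1}{\frac{7}{5} \cdot 168 - 29538} = \frac{1}{\frac{1176}{5} - 29538} = \frac{1}{- \frac{146514}{5}} = - \frac{5}{146514}$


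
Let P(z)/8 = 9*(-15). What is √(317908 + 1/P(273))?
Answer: √10300219170/180 ≈ 563.83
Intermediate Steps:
P(z) = -1080 (P(z) = 8*(9*(-15)) = 8*(-135) = -1080)
√(317908 + 1/P(273)) = √(317908 + 1/(-1080)) = √(317908 - 1/1080) = √(343340639/1080) = √10300219170/180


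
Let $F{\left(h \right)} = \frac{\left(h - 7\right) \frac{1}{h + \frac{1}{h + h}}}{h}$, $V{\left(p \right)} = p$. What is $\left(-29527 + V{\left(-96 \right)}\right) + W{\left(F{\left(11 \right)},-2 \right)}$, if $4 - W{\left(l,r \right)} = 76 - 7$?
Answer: $-29688$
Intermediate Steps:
$F{\left(h \right)} = \frac{-7 + h}{h \left(h + \frac{1}{2 h}\right)}$ ($F{\left(h \right)} = \frac{\left(-7 + h\right) \frac{1}{h + \frac{1}{2 h}}}{h} = \frac{\frac{1}{h + \frac{1}{2 h}} \left(-7 + h\right)}{h} = \frac{-7 + h}{h \left(h + \frac{1}{2 h}\right)}$)
$W{\left(l,r \right)} = -65$ ($W{\left(l,r \right)} = 4 - \left(76 - 7\right) = 4 - 69 = -65$)
$\left(-29527 + V{\left(-96 \right)}\right) + W{\left(F{\left(11 \right)},-2 \right)} = \left(-29527 - 96\right) - 65 = -29623 - 65 = -29688$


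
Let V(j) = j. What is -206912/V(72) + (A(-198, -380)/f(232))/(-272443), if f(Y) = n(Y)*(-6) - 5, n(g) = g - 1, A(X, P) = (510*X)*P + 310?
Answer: -9801288506642/3410713917 ≈ -2873.7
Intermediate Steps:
A(X, P) = 310 + 510*P*X (A(X, P) = 510*P*X + 310 = 310 + 510*P*X)
n(g) = -1 + g
f(Y) = 1 - 6*Y (f(Y) = (-1 + Y)*(-6) - 5 = (6 - 6*Y) - 5 = 1 - 6*Y)
-206912/V(72) + (A(-198, -380)/f(232))/(-272443) = -206912/72 + ((310 + 510*(-380)*(-198))/(1 - 6*232))/(-272443) = -206912*1/72 + ((310 + 38372400)/(1 - 1392))*(-1/272443) = -25864/9 + (38372710/(-1391))*(-1/272443) = -25864/9 + (38372710*(-1/1391))*(-1/272443) = -25864/9 - 38372710/1391*(-1/272443) = -25864/9 + 38372710/378968213 = -9801288506642/3410713917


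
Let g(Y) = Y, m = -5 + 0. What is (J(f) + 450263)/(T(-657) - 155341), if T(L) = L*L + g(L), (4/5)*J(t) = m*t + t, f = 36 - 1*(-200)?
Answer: 449083/275651 ≈ 1.6292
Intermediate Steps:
m = -5
f = 236 (f = 36 + 200 = 236)
J(t) = -5*t (J(t) = 5*(-5*t + t)/4 = 5*(-4*t)/4 = -5*t)
T(L) = L + L² (T(L) = L*L + L = L² + L = L + L²)
(J(f) + 450263)/(T(-657) - 155341) = (-5*236 + 450263)/(-657*(1 - 657) - 155341) = (-1180 + 450263)/(-657*(-656) - 155341) = 449083/(430992 - 155341) = 449083/275651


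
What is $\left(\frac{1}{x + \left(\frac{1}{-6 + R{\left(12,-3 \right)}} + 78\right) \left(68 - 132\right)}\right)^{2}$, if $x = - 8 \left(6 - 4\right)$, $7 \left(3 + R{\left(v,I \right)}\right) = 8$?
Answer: $\frac{3025}{75620600064} \approx 4.0002 \cdot 10^{-8}$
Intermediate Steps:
$R{\left(v,I \right)} = - \frac{13}{7}$ ($R{\left(v,I \right)} = -3 + \frac{1}{7} \cdot 8 = -3 + \frac{8}{7} = - \frac{13}{7}$)
$x = -16$ ($x = \left(-8\right) 2 = -16$)
$\left(\frac{1}{x + \left(\frac{1}{-6 + R{\left(12,-3 \right)}} + 78\right) \left(68 - 132\right)}\right)^{2} = \left(\frac{1}{-16 + \left(\frac{1}{-6 - \frac{13}{7}} + 78\right) \left(68 - 132\right)}\right)^{2} = \left(\frac{1}{-16 + \left(\frac{1}{- \frac{55}{7}} + 78\right) \left(-64\right)}\right)^{2} = \left(\frac{1}{-16 + \left(- \frac{7}{55} + 78\right) \left(-64\right)}\right)^{2} = \left(\frac{1}{-16 + \frac{4283}{55} \left(-64\right)}\right)^{2} = \left(\frac{1}{-16 - \frac{274112}{55}}\right)^{2} = \left(\frac{1}{- \frac{274992}{55}}\right)^{2} = \left(- \frac{55}{274992}\right)^{2} = \frac{3025}{75620600064}$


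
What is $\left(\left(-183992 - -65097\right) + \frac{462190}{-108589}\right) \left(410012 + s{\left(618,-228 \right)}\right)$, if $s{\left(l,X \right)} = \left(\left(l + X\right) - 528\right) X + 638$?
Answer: $- \frac{5708200765743330}{108589} \approx -5.2567 \cdot 10^{10}$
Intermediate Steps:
$s{\left(l,X \right)} = 638 + X \left(-528 + X + l\right)$ ($s{\left(l,X \right)} = \left(\left(X + l\right) - 528\right) X + 638 = \left(-528 + X + l\right) X + 638 = X \left(-528 + X + l\right) + 638 = 638 + X \left(-528 + X + l\right)$)
$\left(\left(-183992 - -65097\right) + \frac{462190}{-108589}\right) \left(410012 + s{\left(618,-228 \right)}\right) = \left(\left(-183992 - -65097\right) + \frac{462190}{-108589}\right) \left(410012 + \left(638 + \left(-228\right)^{2} - -120384 - 140904\right)\right) = \left(\left(-183992 + 65097\right) + 462190 \left(- \frac{1}{108589}\right)\right) \left(410012 + \left(638 + 51984 + 120384 - 140904\right)\right) = \left(-118895 - \frac{462190}{108589}\right) \left(410012 + 32102\right) = \left(- \frac{12911151345}{108589}\right) 442114 = - \frac{5708200765743330}{108589}$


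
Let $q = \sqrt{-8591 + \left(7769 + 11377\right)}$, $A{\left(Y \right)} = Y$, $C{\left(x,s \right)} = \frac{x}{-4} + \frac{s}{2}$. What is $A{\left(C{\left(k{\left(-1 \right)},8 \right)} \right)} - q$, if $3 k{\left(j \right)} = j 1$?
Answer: $\frac{49}{12} - \sqrt{10555} \approx -98.654$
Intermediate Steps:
$k{\left(j \right)} = \frac{j}{3}$ ($k{\left(j \right)} = \frac{j 1}{3} = \frac{j}{3}$)
$C{\left(x,s \right)} = \frac{s}{2} - \frac{x}{4}$ ($C{\left(x,s \right)} = x \left(- \frac{1}{4}\right) + s \frac{1}{2} = - \frac{x}{4} + \frac{s}{2} = \frac{s}{2} - \frac{x}{4}$)
$q = \sqrt{10555}$ ($q = \sqrt{-8591 + 19146} = \sqrt{10555} \approx 102.74$)
$A{\left(C{\left(k{\left(-1 \right)},8 \right)} \right)} - q = \left(\frac{1}{2} \cdot 8 - \frac{\frac{1}{3} \left(-1\right)}{4}\right) - \sqrt{10555} = \left(4 - - \frac{1}{12}\right) - \sqrt{10555} = \left(4 + \frac{1}{12}\right) - \sqrt{10555} = \frac{49}{12} - \sqrt{10555}$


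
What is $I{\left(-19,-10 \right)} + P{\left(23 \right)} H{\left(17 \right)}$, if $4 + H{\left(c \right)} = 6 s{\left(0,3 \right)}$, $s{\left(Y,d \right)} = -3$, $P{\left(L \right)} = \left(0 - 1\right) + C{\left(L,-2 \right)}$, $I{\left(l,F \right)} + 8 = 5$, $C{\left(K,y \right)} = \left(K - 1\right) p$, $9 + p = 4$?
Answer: $2439$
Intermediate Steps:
$p = -5$ ($p = -9 + 4 = -5$)
$C{\left(K,y \right)} = 5 - 5 K$ ($C{\left(K,y \right)} = \left(K - 1\right) \left(-5\right) = \left(-1 + K\right) \left(-5\right) = 5 - 5 K$)
$I{\left(l,F \right)} = -3$ ($I{\left(l,F \right)} = -8 + 5 = -3$)
$P{\left(L \right)} = 4 - 5 L$ ($P{\left(L \right)} = \left(0 - 1\right) - \left(-5 + 5 L\right) = -1 - \left(-5 + 5 L\right) = 4 - 5 L$)
$H{\left(c \right)} = -22$ ($H{\left(c \right)} = -4 + 6 \left(-3\right) = -4 - 18 = -22$)
$I{\left(-19,-10 \right)} + P{\left(23 \right)} H{\left(17 \right)} = -3 + \left(4 - 115\right) \left(-22\right) = -3 - -2442 = -3 + 2442 = 2439$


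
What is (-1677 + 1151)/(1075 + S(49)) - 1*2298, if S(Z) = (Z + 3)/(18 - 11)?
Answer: -17415628/7577 ≈ -2298.5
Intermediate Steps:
S(Z) = 3/7 + Z/7 (S(Z) = (3 + Z)/7 = (3 + Z)*(⅐) = 3/7 + Z/7)
(-1677 + 1151)/(1075 + S(49)) - 1*2298 = (-1677 + 1151)/(1075 + (3/7 + (⅐)*49)) - 1*2298 = -526/(1075 + (3/7 + 7)) - 2298 = -526/(1075 + 52/7) - 2298 = -526/7577/7 - 2298 = -526*7/7577 - 2298 = -3682/7577 - 2298 = -17415628/7577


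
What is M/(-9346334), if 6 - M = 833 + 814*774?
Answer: 630863/9346334 ≈ 0.067498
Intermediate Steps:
M = -630863 (M = 6 - (833 + 814*774) = 6 - (833 + 630036) = 6 - 1*630869 = 6 - 630869 = -630863)
M/(-9346334) = -630863/(-9346334) = -630863*(-1/9346334) = 630863/9346334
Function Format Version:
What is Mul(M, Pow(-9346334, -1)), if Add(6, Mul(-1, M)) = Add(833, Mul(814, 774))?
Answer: Rational(630863, 9346334) ≈ 0.067498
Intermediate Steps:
M = -630863 (M = Add(6, Mul(-1, Add(833, Mul(814, 774)))) = Add(6, Mul(-1, Add(833, 630036))) = Add(6, Mul(-1, 630869)) = Add(6, -630869) = -630863)
Mul(M, Pow(-9346334, -1)) = Mul(-630863, Pow(-9346334, -1)) = Mul(-630863, Rational(-1, 9346334)) = Rational(630863, 9346334)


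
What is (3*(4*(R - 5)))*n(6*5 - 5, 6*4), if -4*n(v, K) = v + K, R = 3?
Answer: 294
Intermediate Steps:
n(v, K) = -K/4 - v/4 (n(v, K) = -(v + K)/4 = -(K + v)/4 = -K/4 - v/4)
(3*(4*(R - 5)))*n(6*5 - 5, 6*4) = (3*(4*(3 - 5)))*(-3*4/2 - (6*5 - 5)/4) = (3*(4*(-2)))*(-1/4*24 - (30 - 5)/4) = (3*(-8))*(-6 - 1/4*25) = -24*(-6 - 25/4) = -24*(-49/4) = 294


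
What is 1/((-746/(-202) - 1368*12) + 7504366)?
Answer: 101/756283323 ≈ 1.3355e-7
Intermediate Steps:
1/((-746/(-202) - 1368*12) + 7504366) = 1/((-746*(-1/202) - 16416) + 7504366) = 1/((373/101 - 16416) + 7504366) = 1/(-1657643/101 + 7504366) = 1/(756283323/101) = 101/756283323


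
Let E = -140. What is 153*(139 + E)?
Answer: -153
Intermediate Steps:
153*(139 + E) = 153*(139 - 140) = 153*(-1) = -153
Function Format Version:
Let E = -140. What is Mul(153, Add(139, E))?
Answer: -153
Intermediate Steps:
Mul(153, Add(139, E)) = Mul(153, Add(139, -140)) = Mul(153, -1) = -153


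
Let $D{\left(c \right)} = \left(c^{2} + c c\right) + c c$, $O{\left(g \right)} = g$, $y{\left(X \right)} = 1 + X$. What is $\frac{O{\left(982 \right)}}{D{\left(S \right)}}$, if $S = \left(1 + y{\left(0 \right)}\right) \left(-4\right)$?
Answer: $\frac{491}{96} \approx 5.1146$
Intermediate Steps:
$S = -8$ ($S = \left(1 + \left(1 + 0\right)\right) \left(-4\right) = \left(1 + 1\right) \left(-4\right) = 2 \left(-4\right) = -8$)
$D{\left(c \right)} = 3 c^{2}$ ($D{\left(c \right)} = \left(c^{2} + c^{2}\right) + c^{2} = 2 c^{2} + c^{2} = 3 c^{2}$)
$\frac{O{\left(982 \right)}}{D{\left(S \right)}} = \frac{982}{3 \left(-8\right)^{2}} = \frac{982}{3 \cdot 64} = \frac{982}{192} = 982 \cdot \frac{1}{192} = \frac{491}{96}$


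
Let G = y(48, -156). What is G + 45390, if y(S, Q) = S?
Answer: 45438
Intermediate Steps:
G = 48
G + 45390 = 48 + 45390 = 45438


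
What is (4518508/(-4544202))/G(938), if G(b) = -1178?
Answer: 1129627/1338267489 ≈ 0.00084410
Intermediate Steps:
(4518508/(-4544202))/G(938) = (4518508/(-4544202))/(-1178) = (4518508*(-1/4544202))*(-1/1178) = -2259254/2272101*(-1/1178) = 1129627/1338267489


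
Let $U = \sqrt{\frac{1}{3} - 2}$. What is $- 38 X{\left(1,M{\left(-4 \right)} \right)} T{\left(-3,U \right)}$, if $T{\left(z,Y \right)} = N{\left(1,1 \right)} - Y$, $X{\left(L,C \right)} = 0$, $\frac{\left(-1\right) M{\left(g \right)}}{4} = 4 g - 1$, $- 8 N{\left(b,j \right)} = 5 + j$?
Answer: $0$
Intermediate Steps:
$N{\left(b,j \right)} = - \frac{5}{8} - \frac{j}{8}$ ($N{\left(b,j \right)} = - \frac{5 + j}{8} = - \frac{5}{8} - \frac{j}{8}$)
$U = \frac{i \sqrt{15}}{3}$ ($U = \sqrt{\frac{1}{3} - 2} = \sqrt{- \frac{5}{3}} = \frac{i \sqrt{15}}{3} \approx 1.291 i$)
$M{\left(g \right)} = 4 - 16 g$ ($M{\left(g \right)} = - 4 \left(4 g - 1\right) = - 4 \left(-1 + 4 g\right) = 4 - 16 g$)
$T{\left(z,Y \right)} = - \frac{3}{4} - Y$ ($T{\left(z,Y \right)} = \left(- \frac{5}{8} - \frac{1}{8}\right) - Y = - \frac{3}{4} - Y$)
$- 38 X{\left(1,M{\left(-4 \right)} \right)} T{\left(-3,U \right)} = \left(-38\right) 0 \left(- \frac{3}{4} - \frac{i \sqrt{15}}{3}\right) = 0 \left(- \frac{3}{4} - \frac{i \sqrt{15}}{3}\right) = 0$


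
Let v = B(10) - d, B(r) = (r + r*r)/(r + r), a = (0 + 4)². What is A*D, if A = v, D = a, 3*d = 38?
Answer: -344/3 ≈ -114.67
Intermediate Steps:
d = 38/3 (d = (⅓)*38 = 38/3 ≈ 12.667)
a = 16 (a = 4² = 16)
B(r) = (r + r²)/(2*r) (B(r) = (r + r²)/((2*r)) = (r + r²)*(1/(2*r)) = (r + r²)/(2*r))
D = 16
v = -43/6 (v = (½ + (½)*10) - 1*38/3 = (½ + 5) - 38/3 = 11/2 - 38/3 = -43/6 ≈ -7.1667)
A = -43/6 ≈ -7.1667
A*D = -43/6*16 = -344/3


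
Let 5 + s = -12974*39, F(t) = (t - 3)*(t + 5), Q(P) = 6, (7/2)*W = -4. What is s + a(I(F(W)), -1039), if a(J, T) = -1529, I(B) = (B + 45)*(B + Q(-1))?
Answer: -507520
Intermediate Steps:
W = -8/7 (W = (2/7)*(-4) = -8/7 ≈ -1.1429)
F(t) = (-3 + t)*(5 + t)
I(B) = (6 + B)*(45 + B) (I(B) = (B + 45)*(B + 6) = (45 + B)*(6 + B) = (6 + B)*(45 + B))
s = -505991 (s = -5 - 12974*39 = -5 - 505986 = -505991)
s + a(I(F(W)), -1039) = -505991 - 1529 = -507520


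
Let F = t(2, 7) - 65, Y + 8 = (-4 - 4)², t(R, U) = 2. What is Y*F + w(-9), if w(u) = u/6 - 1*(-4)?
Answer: -7051/2 ≈ -3525.5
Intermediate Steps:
w(u) = 4 + u/6 (w(u) = u*(⅙) + 4 = u/6 + 4 = 4 + u/6)
Y = 56 (Y = -8 + (-4 - 4)² = -8 + (-8)² = -8 + 64 = 56)
F = -63 (F = 2 - 65 = -63)
Y*F + w(-9) = 56*(-63) + (4 + (⅙)*(-9)) = -3528 + (4 - 3/2) = -3528 + 5/2 = -7051/2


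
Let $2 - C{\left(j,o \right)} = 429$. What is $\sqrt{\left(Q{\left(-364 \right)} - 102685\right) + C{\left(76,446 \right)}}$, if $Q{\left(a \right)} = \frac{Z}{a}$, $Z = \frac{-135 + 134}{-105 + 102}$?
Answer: $\frac{i \sqrt{30739337265}}{546} \approx 321.11 i$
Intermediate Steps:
$C{\left(j,o \right)} = -427$ ($C{\left(j,o \right)} = 2 - 429 = -427$)
$Z = \frac{1}{3}$ ($Z = - \frac{1}{-3} = \left(-1\right) \left(- \frac{1}{3}\right) = \frac{1}{3} \approx 0.33333$)
$Q{\left(a \right)} = \frac{1}{3 a}$
$\sqrt{\left(Q{\left(-364 \right)} - 102685\right) + C{\left(76,446 \right)}} = \sqrt{\left(\frac{1}{3 \left(-364\right)} - 102685\right) - 427} = \sqrt{\left(\frac{1}{3} \left(- \frac{1}{364}\right) - 102685\right) - 427} = \sqrt{\left(- \frac{1}{1092} - 102685\right) - 427} = \sqrt{- \frac{112132021}{1092} - 427} = \sqrt{- \frac{112598305}{1092}} = \frac{i \sqrt{30739337265}}{546}$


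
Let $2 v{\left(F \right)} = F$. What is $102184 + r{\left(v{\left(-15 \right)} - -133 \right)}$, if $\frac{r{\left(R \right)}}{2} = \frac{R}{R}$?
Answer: $102186$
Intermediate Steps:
$v{\left(F \right)} = \frac{F}{2}$
$r{\left(R \right)} = 2$ ($r{\left(R \right)} = 2 \frac{R}{R} = 2 \cdot 1 = 2$)
$102184 + r{\left(v{\left(-15 \right)} - -133 \right)} = 102184 + 2 = 102186$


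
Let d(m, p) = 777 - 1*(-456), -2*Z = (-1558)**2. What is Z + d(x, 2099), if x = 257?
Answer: -1212449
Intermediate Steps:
Z = -1213682 (Z = -1/2*(-1558)**2 = -1/2*2427364 = -1213682)
d(m, p) = 1233 (d(m, p) = 777 + 456 = 1233)
Z + d(x, 2099) = -1213682 + 1233 = -1212449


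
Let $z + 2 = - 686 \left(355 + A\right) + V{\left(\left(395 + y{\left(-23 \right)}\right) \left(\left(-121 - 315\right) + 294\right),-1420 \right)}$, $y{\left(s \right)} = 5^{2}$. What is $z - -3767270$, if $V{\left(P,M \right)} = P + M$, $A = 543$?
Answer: $3090180$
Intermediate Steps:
$y{\left(s \right)} = 25$
$V{\left(P,M \right)} = M + P$
$z = -677090$ ($z = -2 - \left(1420 + 686 \left(355 + 543\right) - \left(395 + 25\right) \left(\left(-121 - 315\right) + 294\right)\right) = -2 + \left(\left(-686\right) 898 + \left(-1420 + 420 \left(-436 + 294\right)\right)\right) = -2 + \left(-616028 + \left(-1420 + 420 \left(-142\right)\right)\right) = -2 - 677088 = -677090$)
$z - -3767270 = -677090 - -3767270 = -677090 + 3767270 = 3090180$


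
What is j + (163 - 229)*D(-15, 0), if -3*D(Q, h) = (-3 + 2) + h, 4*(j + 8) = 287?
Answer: 167/4 ≈ 41.750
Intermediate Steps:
j = 255/4 (j = -8 + (¼)*287 = -8 + 287/4 = 255/4 ≈ 63.750)
D(Q, h) = ⅓ - h/3 (D(Q, h) = -((-3 + 2) + h)/3 = -(-1 + h)/3 = ⅓ - h/3)
j + (163 - 229)*D(-15, 0) = 255/4 + (163 - 229)*(⅓ - ⅓*0) = 255/4 - 66*(⅓ + 0) = 255/4 - 66*⅓ = 255/4 - 22 = 167/4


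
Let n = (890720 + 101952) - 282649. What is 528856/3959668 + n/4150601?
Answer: 1251631398705/4108750490117 ≈ 0.30463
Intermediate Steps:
n = 710023 (n = 992672 - 282649 = 710023)
528856/3959668 + n/4150601 = 528856/3959668 + 710023/4150601 = 528856*(1/3959668) + 710023*(1/4150601) = 132214/989917 + 710023/4150601 = 1251631398705/4108750490117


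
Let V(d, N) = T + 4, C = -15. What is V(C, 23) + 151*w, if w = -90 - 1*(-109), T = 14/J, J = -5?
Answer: 14351/5 ≈ 2870.2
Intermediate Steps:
T = -14/5 (T = 14/(-5) = 14*(-⅕) = -14/5 ≈ -2.8000)
V(d, N) = 6/5 (V(d, N) = -14/5 + 4 = 6/5)
w = 19 (w = -90 + 109 = 19)
V(C, 23) + 151*w = 6/5 + 151*19 = 6/5 + 2869 = 14351/5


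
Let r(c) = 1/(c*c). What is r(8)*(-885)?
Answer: -885/64 ≈ -13.828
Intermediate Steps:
r(c) = c⁻²
r(8)*(-885) = -885/8² = (1/64)*(-885) = -885/64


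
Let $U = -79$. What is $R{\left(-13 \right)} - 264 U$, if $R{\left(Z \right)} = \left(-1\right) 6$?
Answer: $20850$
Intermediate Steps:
$R{\left(Z \right)} = -6$
$R{\left(-13 \right)} - 264 U = -6 - -20856 = -6 + 20856 = 20850$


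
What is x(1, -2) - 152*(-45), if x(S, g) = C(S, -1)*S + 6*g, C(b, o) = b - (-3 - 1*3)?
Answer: 6835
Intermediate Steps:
C(b, o) = 6 + b (C(b, o) = b - (-3 - 3) = b - 1*(-6) = b + 6 = 6 + b)
x(S, g) = 6*g + S*(6 + S) (x(S, g) = (6 + S)*S + 6*g = S*(6 + S) + 6*g = 6*g + S*(6 + S))
x(1, -2) - 152*(-45) = (6*(-2) + 1*(6 + 1)) - 152*(-45) = (-12 + 1*7) + 6840 = (-12 + 7) + 6840 = -5 + 6840 = 6835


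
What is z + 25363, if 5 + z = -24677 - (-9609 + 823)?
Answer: 9467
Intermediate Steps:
z = -15896 (z = -5 + (-24677 - (-9609 + 823)) = -5 + (-24677 - 1*(-8786)) = -5 + (-24677 + 8786) = -5 - 15891 = -15896)
z + 25363 = -15896 + 25363 = 9467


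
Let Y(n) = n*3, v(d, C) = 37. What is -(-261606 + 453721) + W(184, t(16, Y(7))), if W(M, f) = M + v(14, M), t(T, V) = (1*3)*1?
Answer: -191894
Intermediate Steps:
Y(n) = 3*n
t(T, V) = 3 (t(T, V) = 3*1 = 3)
W(M, f) = 37 + M (W(M, f) = M + 37 = 37 + M)
-(-261606 + 453721) + W(184, t(16, Y(7))) = -(-261606 + 453721) + (37 + 184) = -1*192115 + 221 = -192115 + 221 = -191894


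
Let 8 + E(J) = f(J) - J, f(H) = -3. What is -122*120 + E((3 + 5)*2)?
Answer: -14667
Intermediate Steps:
E(J) = -11 - J (E(J) = -8 + (-3 - J) = -11 - J)
-122*120 + E((3 + 5)*2) = -122*120 + (-11 - (3 + 5)*2) = -14640 + (-11 - 8*2) = -14640 + (-11 - 1*16) = -14640 + (-11 - 16) = -14640 - 27 = -14667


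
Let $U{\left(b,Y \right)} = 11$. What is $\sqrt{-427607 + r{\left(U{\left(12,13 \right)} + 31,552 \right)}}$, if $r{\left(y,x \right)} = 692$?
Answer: $3 i \sqrt{47435} \approx 653.39 i$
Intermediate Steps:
$\sqrt{-427607 + r{\left(U{\left(12,13 \right)} + 31,552 \right)}} = \sqrt{-427607 + 692} = \sqrt{-426915} = 3 i \sqrt{47435}$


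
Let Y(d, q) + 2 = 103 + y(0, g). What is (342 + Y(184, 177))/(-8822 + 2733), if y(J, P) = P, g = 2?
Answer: -445/6089 ≈ -0.073083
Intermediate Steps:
Y(d, q) = 103 (Y(d, q) = -2 + (103 + 2) = -2 + 105 = 103)
(342 + Y(184, 177))/(-8822 + 2733) = (342 + 103)/(-8822 + 2733) = 445/(-6089) = 445*(-1/6089) = -445/6089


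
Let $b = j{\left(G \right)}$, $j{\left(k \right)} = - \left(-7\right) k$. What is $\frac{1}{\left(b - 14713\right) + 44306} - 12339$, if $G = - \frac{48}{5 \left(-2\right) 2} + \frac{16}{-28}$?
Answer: $- \frac{1826529826}{148029} \approx -12339.0$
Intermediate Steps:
$G = \frac{64}{35}$ ($G = - \frac{48}{\left(-10\right) 2} + 16 \left(- \frac{1}{28}\right) = - \frac{48}{-20} - \frac{4}{7} = \left(-48\right) \left(- \frac{1}{20}\right) - \frac{4}{7} = \frac{12}{5} - \frac{4}{7} = \frac{64}{35} \approx 1.8286$)
$j{\left(k \right)} = 7 k$
$b = \frac{64}{5}$ ($b = 7 \cdot \frac{64}{35} = \frac{64}{5} \approx 12.8$)
$\frac{1}{\left(b - 14713\right) + 44306} - 12339 = \frac{1}{\left(\frac{64}{5} - 14713\right) + 44306} - 12339 = \frac{1}{- \frac{73501}{5} + 44306} - 12339 = \frac{1}{\frac{148029}{5}} - 12339 = \frac{5}{148029} - 12339 = - \frac{1826529826}{148029}$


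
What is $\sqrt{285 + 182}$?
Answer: $\sqrt{467} \approx 21.61$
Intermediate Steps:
$\sqrt{285 + 182} = \sqrt{467}$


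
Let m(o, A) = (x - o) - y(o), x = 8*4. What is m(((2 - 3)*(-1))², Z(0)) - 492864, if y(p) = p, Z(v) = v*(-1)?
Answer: -492834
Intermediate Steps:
x = 32
Z(v) = -v
m(o, A) = 32 - 2*o (m(o, A) = (32 - o) - o = 32 - 2*o)
m(((2 - 3)*(-1))², Z(0)) - 492864 = (32 - 2*(2 - 3)²) - 492864 = (32 - 2*(-1*(-1))²) - 492864 = (32 - 2*1²) - 492864 = (32 - 2*1) - 492864 = (32 - 2) - 492864 = 30 - 492864 = -492834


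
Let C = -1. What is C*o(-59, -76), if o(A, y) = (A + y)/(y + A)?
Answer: -1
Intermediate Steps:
o(A, y) = 1 (o(A, y) = (A + y)/(A + y) = 1)
C*o(-59, -76) = -1*1 = -1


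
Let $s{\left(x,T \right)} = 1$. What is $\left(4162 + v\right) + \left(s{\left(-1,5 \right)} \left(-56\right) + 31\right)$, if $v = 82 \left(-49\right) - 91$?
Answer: $28$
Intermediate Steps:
$v = -4109$ ($v = -4018 - 91 = -4109$)
$\left(4162 + v\right) + \left(s{\left(-1,5 \right)} \left(-56\right) + 31\right) = \left(4162 - 4109\right) + \left(1 \left(-56\right) + 31\right) = 53 + \left(-56 + 31\right) = 53 - 25 = 28$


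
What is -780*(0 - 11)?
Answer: 8580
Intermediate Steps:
-780*(0 - 11) = -780*(-11) = 8580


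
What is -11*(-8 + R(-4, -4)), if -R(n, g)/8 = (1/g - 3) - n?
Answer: 154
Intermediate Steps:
R(n, g) = 24 - 8/g + 8*n (R(n, g) = -8*((1/g - 3) - n) = -8*((-3 + 1/g) - n) = -8*(-3 + 1/g - n) = 24 - 8/g + 8*n)
-11*(-8 + R(-4, -4)) = -11*(-8 + (24 - 8/(-4) + 8*(-4))) = -11*(-8 + (24 - 8*(-¼) - 32)) = -11*(-8 + (24 + 2 - 32)) = -11*(-8 - 6) = -11*(-14) = 154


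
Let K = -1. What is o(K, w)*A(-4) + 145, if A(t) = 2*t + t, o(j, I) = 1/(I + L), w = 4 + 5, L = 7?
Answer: 577/4 ≈ 144.25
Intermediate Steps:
w = 9
o(j, I) = 1/(7 + I) (o(j, I) = 1/(I + 7) = 1/(7 + I))
A(t) = 3*t
o(K, w)*A(-4) + 145 = (3*(-4))/(7 + 9) + 145 = -12/16 + 145 = (1/16)*(-12) + 145 = -¾ + 145 = 577/4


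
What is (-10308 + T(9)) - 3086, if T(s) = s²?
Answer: -13313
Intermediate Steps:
(-10308 + T(9)) - 3086 = (-10308 + 9²) - 3086 = (-10308 + 81) - 3086 = -10227 - 3086 = -13313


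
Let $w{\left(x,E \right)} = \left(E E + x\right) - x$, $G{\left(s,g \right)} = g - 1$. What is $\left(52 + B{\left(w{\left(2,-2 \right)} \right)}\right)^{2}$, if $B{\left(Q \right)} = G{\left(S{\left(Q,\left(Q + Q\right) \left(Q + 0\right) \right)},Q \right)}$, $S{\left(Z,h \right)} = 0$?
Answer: $3025$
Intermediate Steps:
$G{\left(s,g \right)} = -1 + g$
$w{\left(x,E \right)} = E^{2}$ ($w{\left(x,E \right)} = \left(E^{2} + x\right) - x = \left(x + E^{2}\right) - x = E^{2}$)
$B{\left(Q \right)} = -1 + Q$
$\left(52 + B{\left(w{\left(2,-2 \right)} \right)}\right)^{2} = \left(52 - \left(1 - \left(-2\right)^{2}\right)\right)^{2} = \left(52 + \left(-1 + 4\right)\right)^{2} = \left(52 + 3\right)^{2} = 55^{2} = 3025$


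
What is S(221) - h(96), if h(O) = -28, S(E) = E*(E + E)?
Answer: 97710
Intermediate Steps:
S(E) = 2*E² (S(E) = E*(2*E) = 2*E²)
S(221) - h(96) = 2*221² - 1*(-28) = 2*48841 + 28 = 97682 + 28 = 97710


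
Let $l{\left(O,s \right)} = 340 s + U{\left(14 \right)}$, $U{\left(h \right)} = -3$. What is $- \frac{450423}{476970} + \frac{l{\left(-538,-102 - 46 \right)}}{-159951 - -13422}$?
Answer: $- \frac{13999156819}{23296645710} \approx -0.60091$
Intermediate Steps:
$l{\left(O,s \right)} = -3 + 340 s$ ($l{\left(O,s \right)} = 340 s - 3 = -3 + 340 s$)
$- \frac{450423}{476970} + \frac{l{\left(-538,-102 - 46 \right)}}{-159951 - -13422} = - \frac{450423}{476970} + \frac{-3 + 340 \left(-102 - 46\right)}{-159951 - -13422} = \left(-450423\right) \frac{1}{476970} + \frac{-3 + 340 \left(-102 - 46\right)}{-159951 + 13422} = - \frac{150141}{158990} + \frac{-3 + 340 \left(-148\right)}{-146529} = - \frac{150141}{158990} + \left(-3 - 50320\right) \left(- \frac{1}{146529}\right) = - \frac{150141}{158990} - - \frac{50323}{146529} = - \frac{150141}{158990} + \frac{50323}{146529} = - \frac{13999156819}{23296645710}$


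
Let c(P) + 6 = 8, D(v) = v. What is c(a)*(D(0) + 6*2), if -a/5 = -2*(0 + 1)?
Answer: 24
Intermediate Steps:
a = 10 (a = -(-10)*(0 + 1) = -(-10) = -5*(-2) = 10)
c(P) = 2 (c(P) = -6 + 8 = 2)
c(a)*(D(0) + 6*2) = 2*(0 + 6*2) = 2*(0 + 12) = 2*12 = 24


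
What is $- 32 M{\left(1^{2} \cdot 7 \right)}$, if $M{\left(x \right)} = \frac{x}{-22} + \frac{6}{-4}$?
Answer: $\frac{640}{11} \approx 58.182$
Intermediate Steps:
$M{\left(x \right)} = - \frac{3}{2} - \frac{x}{22}$ ($M{\left(x \right)} = x \left(- \frac{1}{22}\right) + 6 \left(- \frac{1}{4}\right) = - \frac{x}{22} - \frac{3}{2} = - \frac{3}{2} - \frac{x}{22}$)
$- 32 M{\left(1^{2} \cdot 7 \right)} = - 32 \left(- \frac{3}{2} - \frac{1^{2} \cdot 7}{22}\right) = - 32 \left(- \frac{3}{2} - \frac{1 \cdot 7}{22}\right) = - 32 \left(- \frac{3}{2} - \frac{7}{22}\right) = \left(-32\right) \left(- \frac{20}{11}\right) = \frac{640}{11}$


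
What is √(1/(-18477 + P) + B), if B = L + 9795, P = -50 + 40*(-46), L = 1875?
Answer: √537876377807/6789 ≈ 108.03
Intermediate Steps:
P = -1890 (P = -50 - 1840 = -1890)
B = 11670 (B = 1875 + 9795 = 11670)
√(1/(-18477 + P) + B) = √(1/(-18477 - 1890) + 11670) = √(1/(-20367) + 11670) = √(-1/20367 + 11670) = √(237682889/20367) = √537876377807/6789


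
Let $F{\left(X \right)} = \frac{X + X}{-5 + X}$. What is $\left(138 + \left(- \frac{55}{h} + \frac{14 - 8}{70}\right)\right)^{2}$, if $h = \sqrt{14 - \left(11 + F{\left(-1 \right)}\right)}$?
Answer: $\frac{197979987}{9800} - \frac{53163 \sqrt{6}}{14} \approx 10900.0$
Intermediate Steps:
$F{\left(X \right)} = \frac{2 X}{-5 + X}$
$h = \frac{2 \sqrt{6}}{3}$ ($h = \sqrt{14 - \left(11 + 2 \left(-1\right) \frac{1}{-5 - 1}\right)} = \sqrt{14 - \left(11 + 2 \left(-1\right) \frac{1}{-6}\right)} = \sqrt{14 - \left(11 + 2 \left(-1\right) \left(- \frac{1}{6}\right)\right)} = \sqrt{14 - \frac{34}{3}} = \sqrt{\frac{8}{3}} = \frac{2 \sqrt{6}}{3} \approx 1.633$)
$\left(138 + \left(- \frac{55}{h} + \frac{14 - 8}{70}\right)\right)^{2} = \left(138 - \left(55 \frac{\sqrt{6}}{4} - \frac{14 - 8}{70}\right)\right)^{2} = \left(138 + \left(- 55 \frac{\sqrt{6}}{4} + 6 \cdot \frac{1}{70}\right)\right)^{2} = \left(138 + \left(- \frac{55 \sqrt{6}}{4} + \frac{3}{35}\right)\right)^{2} = \left(138 + \left(\frac{3}{35} - \frac{55 \sqrt{6}}{4}\right)\right)^{2} = \left(\frac{4833}{35} - \frac{55 \sqrt{6}}{4}\right)^{2}$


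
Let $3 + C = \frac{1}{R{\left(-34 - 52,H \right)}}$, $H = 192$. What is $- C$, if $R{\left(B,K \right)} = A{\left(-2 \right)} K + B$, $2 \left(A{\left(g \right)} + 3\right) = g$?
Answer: $\frac{2563}{854} \approx 3.0012$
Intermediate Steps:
$A{\left(g \right)} = -3 + \frac{g}{2}$
$R{\left(B,K \right)} = B - 4 K$ ($R{\left(B,K \right)} = \left(-3 + \frac{1}{2} \left(-2\right)\right) K + B = \left(-3 - 1\right) K + B = - 4 K + B = B - 4 K$)
$C = - \frac{2563}{854}$ ($C = -3 + \frac{1}{\left(-34 - 52\right) - 768} = -3 + \frac{1}{-86 - 768} = -3 + \frac{1}{-854} = -3 - \frac{1}{854} = - \frac{2563}{854} \approx -3.0012$)
$- C = \left(-1\right) \left(- \frac{2563}{854}\right) = \frac{2563}{854}$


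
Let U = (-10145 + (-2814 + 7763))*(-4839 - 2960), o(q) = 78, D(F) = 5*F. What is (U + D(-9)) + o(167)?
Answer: 40523637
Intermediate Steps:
U = 40523604 (U = (-10145 + 4949)*(-7799) = -5196*(-7799) = 40523604)
(U + D(-9)) + o(167) = (40523604 + 5*(-9)) + 78 = (40523604 - 45) + 78 = 40523559 + 78 = 40523637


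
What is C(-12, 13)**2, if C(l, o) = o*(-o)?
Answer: 28561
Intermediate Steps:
C(l, o) = -o**2
C(-12, 13)**2 = (-1*13**2)**2 = (-1*169)**2 = (-169)**2 = 28561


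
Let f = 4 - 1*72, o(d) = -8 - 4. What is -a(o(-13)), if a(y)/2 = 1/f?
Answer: 1/34 ≈ 0.029412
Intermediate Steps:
o(d) = -12
f = -68 (f = 4 - 72 = -68)
a(y) = -1/34 (a(y) = 2/(-68) = 2*(-1/68) = -1/34)
-a(o(-13)) = -1*(-1/34) = 1/34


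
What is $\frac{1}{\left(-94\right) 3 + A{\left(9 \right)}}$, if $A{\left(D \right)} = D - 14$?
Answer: $- \frac{1}{287} \approx -0.0034843$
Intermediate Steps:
$A{\left(D \right)} = -14 + D$
$\frac{1}{\left(-94\right) 3 + A{\left(9 \right)}} = \frac{1}{\left(-94\right) 3 + \left(-14 + 9\right)} = \frac{1}{-282 - 5} = \frac{1}{-287} = - \frac{1}{287}$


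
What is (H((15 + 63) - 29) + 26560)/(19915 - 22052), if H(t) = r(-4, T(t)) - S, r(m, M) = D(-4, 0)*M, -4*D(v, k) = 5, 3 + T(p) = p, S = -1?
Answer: -53007/4274 ≈ -12.402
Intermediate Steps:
T(p) = -3 + p
D(v, k) = -5/4 (D(v, k) = -¼*5 = -5/4)
r(m, M) = -5*M/4
H(t) = 19/4 - 5*t/4 (H(t) = -5*(-3 + t)/4 - 1*(-1) = (15/4 - 5*t/4) + 1 = 19/4 - 5*t/4)
(H((15 + 63) - 29) + 26560)/(19915 - 22052) = ((19/4 - 5*((15 + 63) - 29)/4) + 26560)/(19915 - 22052) = ((19/4 - 5*(78 - 29)/4) + 26560)/(-2137) = ((19/4 - 5/4*49) + 26560)*(-1/2137) = ((19/4 - 245/4) + 26560)*(-1/2137) = (-113/2 + 26560)*(-1/2137) = (53007/2)*(-1/2137) = -53007/4274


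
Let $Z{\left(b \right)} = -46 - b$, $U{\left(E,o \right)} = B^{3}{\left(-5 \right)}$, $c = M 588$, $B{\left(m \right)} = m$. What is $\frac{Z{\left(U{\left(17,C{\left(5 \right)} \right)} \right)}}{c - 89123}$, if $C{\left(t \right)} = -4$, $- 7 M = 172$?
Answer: $- \frac{79}{103571} \approx -0.00076276$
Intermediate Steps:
$M = - \frac{172}{7}$ ($M = \left(- \frac{1}{7}\right) 172 = - \frac{172}{7} \approx -24.571$)
$c = -14448$ ($c = \left(- \frac{172}{7}\right) 588 = -14448$)
$U{\left(E,o \right)} = -125$ ($U{\left(E,o \right)} = \left(-5\right)^{3} = -125$)
$\frac{Z{\left(U{\left(17,C{\left(5 \right)} \right)} \right)}}{c - 89123} = \frac{-46 - -125}{-14448 - 89123} = \frac{-46 + 125}{-103571} = 79 \left(- \frac{1}{103571}\right) = - \frac{79}{103571}$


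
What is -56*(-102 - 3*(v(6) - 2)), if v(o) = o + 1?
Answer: 6552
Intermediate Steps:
v(o) = 1 + o
-56*(-102 - 3*(v(6) - 2)) = -56*(-102 - 3*((1 + 6) - 2)) = -56*(-102 - 3*(7 - 2)) = -56*(-102 - 3*5) = -56*(-102 - 15) = -56*(-117) = 6552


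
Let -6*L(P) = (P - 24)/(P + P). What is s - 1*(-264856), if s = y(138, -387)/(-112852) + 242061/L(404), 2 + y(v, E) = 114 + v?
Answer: -15134390560587/5360470 ≈ -2.8233e+6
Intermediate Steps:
L(P) = -(-24 + P)/(12*P) (L(P) = -(P - 24)/(6*(P + P)) = -(-24 + P)/(6*(2*P)) = -(-24 + P)*1/(2*P)/6 = -(-24 + P)/(12*P))
y(v, E) = 112 + v (y(v, E) = -2 + (114 + v) = 112 + v)
s = -16554143202907/5360470 (s = (112 + 138)/(-112852) + 242061/(((1/12)*(24 - 1*404)/404)) = 250*(-1/112852) + 242061/(((1/12)*(1/404)*(24 - 404))) = -125/56426 + 242061/(((1/12)*(1/404)*(-380))) = -125/56426 + 242061/(-95/1212) = -125/56426 + 242061*(-1212/95) = -125/56426 - 293377932/95 = -16554143202907/5360470 ≈ -3.0882e+6)
s - 1*(-264856) = -16554143202907/5360470 - 1*(-264856) = -16554143202907/5360470 + 264856 = -15134390560587/5360470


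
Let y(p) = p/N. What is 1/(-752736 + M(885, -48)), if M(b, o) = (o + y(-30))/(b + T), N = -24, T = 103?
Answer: -3952/2974812859 ≈ -1.3285e-6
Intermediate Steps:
y(p) = -p/24 (y(p) = p/(-24) = p*(-1/24) = -p/24)
M(b, o) = (5/4 + o)/(103 + b) (M(b, o) = (o - 1/24*(-30))/(b + 103) = (o + 5/4)/(103 + b) = (5/4 + o)/(103 + b))
1/(-752736 + M(885, -48)) = 1/(-752736 + (5/4 - 48)/(103 + 885)) = 1/(-752736 - 187/4/988) = 1/(-752736 + (1/988)*(-187/4)) = 1/(-752736 - 187/3952) = 1/(-2974812859/3952) = -3952/2974812859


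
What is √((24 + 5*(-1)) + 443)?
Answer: √462 ≈ 21.494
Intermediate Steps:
√((24 + 5*(-1)) + 443) = √((24 - 5) + 443) = √(19 + 443) = √462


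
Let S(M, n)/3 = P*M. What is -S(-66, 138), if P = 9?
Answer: 1782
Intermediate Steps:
S(M, n) = 27*M (S(M, n) = 3*(9*M) = 27*M)
-S(-66, 138) = -27*(-66) = -1*(-1782) = 1782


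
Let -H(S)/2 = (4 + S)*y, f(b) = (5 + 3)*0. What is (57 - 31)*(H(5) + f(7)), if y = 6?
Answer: -2808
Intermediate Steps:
f(b) = 0 (f(b) = 8*0 = 0)
H(S) = -48 - 12*S (H(S) = -2*(4 + S)*6 = -2*(24 + 6*S) = -48 - 12*S)
(57 - 31)*(H(5) + f(7)) = (57 - 31)*((-48 - 12*5) + 0) = 26*((-48 - 60) + 0) = 26*(-108 + 0) = 26*(-108) = -2808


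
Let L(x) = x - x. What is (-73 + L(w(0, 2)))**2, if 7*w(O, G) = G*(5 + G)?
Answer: 5329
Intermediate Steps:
w(O, G) = G*(5 + G)/7 (w(O, G) = (G*(5 + G))/7 = G*(5 + G)/7)
L(x) = 0
(-73 + L(w(0, 2)))**2 = (-73 + 0)**2 = (-73)**2 = 5329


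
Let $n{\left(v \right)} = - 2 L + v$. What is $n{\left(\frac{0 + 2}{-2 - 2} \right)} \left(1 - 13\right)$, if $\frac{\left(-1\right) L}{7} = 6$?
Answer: $-1002$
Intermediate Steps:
$L = -42$ ($L = \left(-7\right) 6 = -42$)
$n{\left(v \right)} = 84 + v$ ($n{\left(v \right)} = \left(-2\right) \left(-42\right) + v = 84 + v$)
$n{\left(\frac{0 + 2}{-2 - 2} \right)} \left(1 - 13\right) = \left(84 + \frac{0 + 2}{-2 - 2}\right) \left(1 - 13\right) = \left(84 + \frac{2}{-4}\right) \left(-12\right) = \left(84 + 2 \left(- \frac{1}{4}\right)\right) \left(-12\right) = \left(84 - \frac{1}{2}\right) \left(-12\right) = \frac{167}{2} \left(-12\right) = -1002$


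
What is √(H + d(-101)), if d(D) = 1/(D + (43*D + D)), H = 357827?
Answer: √821293475570/1515 ≈ 598.19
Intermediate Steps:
d(D) = 1/(45*D) (d(D) = 1/(D + 44*D) = 1/(45*D))
√(H + d(-101)) = √(357827 + (1/45)/(-101)) = √(357827 + (1/45)*(-1/101)) = √(357827 - 1/4545) = √(1626323714/4545) = √821293475570/1515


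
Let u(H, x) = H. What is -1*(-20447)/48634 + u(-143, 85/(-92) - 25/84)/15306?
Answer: 76501780/186098001 ≈ 0.41108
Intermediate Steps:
-1*(-20447)/48634 + u(-143, 85/(-92) - 25/84)/15306 = -1*(-20447)/48634 - 143/15306 = 20447*(1/48634) - 143*1/15306 = 20447/48634 - 143/15306 = 76501780/186098001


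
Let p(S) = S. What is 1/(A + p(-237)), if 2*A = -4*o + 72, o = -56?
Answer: -1/89 ≈ -0.011236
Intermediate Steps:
A = 148 (A = (-4*(-56) + 72)/2 = (224 + 72)/2 = (1/2)*296 = 148)
1/(A + p(-237)) = 1/(148 - 237) = 1/(-89) = -1/89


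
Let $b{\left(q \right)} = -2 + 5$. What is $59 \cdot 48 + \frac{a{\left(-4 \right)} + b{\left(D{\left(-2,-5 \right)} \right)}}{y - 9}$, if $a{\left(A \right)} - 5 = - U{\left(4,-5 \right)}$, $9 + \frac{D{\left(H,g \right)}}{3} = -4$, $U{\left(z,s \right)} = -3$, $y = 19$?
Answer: $\frac{28331}{10} \approx 2833.1$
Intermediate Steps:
$D{\left(H,g \right)} = -39$ ($D{\left(H,g \right)} = -27 + 3 \left(-4\right) = -27 - 12 = -39$)
$b{\left(q \right)} = 3$
$a{\left(A \right)} = 8$ ($a{\left(A \right)} = 5 - -3 = 5 + 3 = 8$)
$59 \cdot 48 + \frac{a{\left(-4 \right)} + b{\left(D{\left(-2,-5 \right)} \right)}}{y - 9} = 59 \cdot 48 + \frac{8 + 3}{19 - 9} = 2832 + \frac{11}{10} = \frac{28331}{10}$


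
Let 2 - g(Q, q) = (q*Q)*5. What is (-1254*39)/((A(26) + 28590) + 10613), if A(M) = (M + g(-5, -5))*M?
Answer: -16302/12227 ≈ -1.3333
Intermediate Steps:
g(Q, q) = 2 - 5*Q*q (g(Q, q) = 2 - q*Q*5 = 2 - Q*q*5 = 2 - 5*Q*q)
A(M) = M*(-123 + M) (A(M) = (M + (2 - 5*(-5)*(-5)))*M = (M + (2 - 125))*M = (M - 123)*M = (-123 + M)*M = M*(-123 + M))
(-1254*39)/((A(26) + 28590) + 10613) = (-1254*39)/((26*(-123 + 26) + 28590) + 10613) = -48906/((26*(-97) + 28590) + 10613) = -48906/((-2522 + 28590) + 10613) = -48906/(26068 + 10613) = -48906/36681 = -48906*1/36681 = -16302/12227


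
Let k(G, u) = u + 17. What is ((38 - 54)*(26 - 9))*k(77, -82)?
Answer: 17680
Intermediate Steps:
k(G, u) = 17 + u
((38 - 54)*(26 - 9))*k(77, -82) = ((38 - 54)*(26 - 9))*(17 - 82) = -16*17*(-65) = -272*(-65) = 17680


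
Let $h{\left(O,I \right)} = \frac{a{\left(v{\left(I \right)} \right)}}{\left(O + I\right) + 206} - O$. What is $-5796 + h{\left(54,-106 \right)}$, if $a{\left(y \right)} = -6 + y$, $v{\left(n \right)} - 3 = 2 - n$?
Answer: $- \frac{128685}{22} \approx -5849.3$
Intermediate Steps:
$v{\left(n \right)} = 5 - n$ ($v{\left(n \right)} = 3 - \left(-2 + n\right) = 5 - n$)
$h{\left(O,I \right)} = - O + \frac{-1 - I}{206 + I + O}$ ($h{\left(O,I \right)} = \frac{-6 - \left(-5 + I\right)}{\left(O + I\right) + 206} - O = \frac{-1 - I}{\left(I + O\right) + 206} - O = \frac{-1 - I}{206 + I + O} - O = - O + \frac{-1 - I}{206 + I + O}$)
$-5796 + h{\left(54,-106 \right)} = -5796 + \frac{-1 - -106 - 54^{2} - 11124 - \left(-106\right) 54}{206 - 106 + 54} = -5796 + \frac{-1 + 106 - 2916 - 11124 + 5724}{154} = -5796 + \frac{1}{154} \left(-8211\right) = -5796 - \frac{1173}{22} = - \frac{128685}{22}$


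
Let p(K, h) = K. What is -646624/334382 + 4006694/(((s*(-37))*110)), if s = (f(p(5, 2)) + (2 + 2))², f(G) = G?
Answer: -388234721797/27558928485 ≈ -14.087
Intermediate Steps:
s = 81 (s = (5 + (2 + 2))² = (5 + 4)² = 9² = 81)
-646624/334382 + 4006694/(((s*(-37))*110)) = -646624/334382 + 4006694/(((81*(-37))*110)) = -646624*1/334382 + 4006694/((-2997*110)) = -323312/167191 + 4006694/(-329670) = -323312/167191 + 4006694*(-1/329670) = -323312/167191 - 2003347/164835 = -388234721797/27558928485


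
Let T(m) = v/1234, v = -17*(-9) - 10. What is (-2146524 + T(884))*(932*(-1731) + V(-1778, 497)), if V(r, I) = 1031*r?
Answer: 4564443451125965/617 ≈ 7.3978e+12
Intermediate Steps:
v = 143 (v = 153 - 10 = 143)
T(m) = 143/1234
(-2146524 + T(884))*(932*(-1731) + V(-1778, 497)) = (-2146524 + 143/1234)*(932*(-1731) + 1031*(-1778)) = -2648810473*(-1613292 - 1833118)/1234 = -2648810473/1234*(-3446410) = 4564443451125965/617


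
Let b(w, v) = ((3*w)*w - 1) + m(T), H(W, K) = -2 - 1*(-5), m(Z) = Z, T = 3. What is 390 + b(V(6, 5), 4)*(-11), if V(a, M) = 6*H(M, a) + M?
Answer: -17089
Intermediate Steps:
H(W, K) = 3 (H(W, K) = -2 + 5 = 3)
V(a, M) = 18 + M (V(a, M) = 6*3 + M = 18 + M)
b(w, v) = 2 + 3*w**2 (b(w, v) = ((3*w)*w - 1) + 3 = (3*w**2 - 1) + 3 = (-1 + 3*w**2) + 3 = 2 + 3*w**2)
390 + b(V(6, 5), 4)*(-11) = 390 + (2 + 3*(18 + 5)**2)*(-11) = 390 + (2 + 3*23**2)*(-11) = 390 + (2 + 3*529)*(-11) = 390 + (2 + 1587)*(-11) = 390 + 1589*(-11) = 390 - 17479 = -17089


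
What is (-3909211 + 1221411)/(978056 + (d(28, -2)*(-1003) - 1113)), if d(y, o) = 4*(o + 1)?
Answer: -537560/196191 ≈ -2.7400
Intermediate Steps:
d(y, o) = 4 + 4*o (d(y, o) = 4*(1 + o) = 4 + 4*o)
(-3909211 + 1221411)/(978056 + (d(28, -2)*(-1003) - 1113)) = (-3909211 + 1221411)/(978056 + ((4 + 4*(-2))*(-1003) - 1113)) = -2687800/(978056 + ((4 - 8)*(-1003) - 1113)) = -2687800/(978056 + (-4*(-1003) - 1113)) = -2687800/(978056 + (4012 - 1113)) = -2687800/(978056 + 2899) = -2687800/980955 = -2687800*1/980955 = -537560/196191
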